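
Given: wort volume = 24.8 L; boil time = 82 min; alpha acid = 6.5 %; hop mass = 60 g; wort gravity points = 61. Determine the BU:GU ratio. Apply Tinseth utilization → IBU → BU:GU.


U = 1.65·0.000125^(GP/1000)·(1−e^(−0.04t))/4.15;  IBU = (α/100)·m·U·1000/V;  BU:GU = IBU/GP
U = 1.65·0.000125^(61/1000)·(1−e^(−0.04·82))/4.15 = 0.2212
IBU = (6.5/100)·60·0.2212·1000/24.8 = 34.7779
BU:GU = 34.7779/61

0.5701


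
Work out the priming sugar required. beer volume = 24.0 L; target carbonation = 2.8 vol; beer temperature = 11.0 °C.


residual = 14.695·(0.01821 + 0.09011·e^(−0.04·T));  sugar = (target − residual)·4.0·V
residual = 14.695·(0.01821 + 0.09011·e^(−0.04·11.0)) = 1.1204
sugar = (2.8 − 1.1204)·4.0·24.0

161.2409 g


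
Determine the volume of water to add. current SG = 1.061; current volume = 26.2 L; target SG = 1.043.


V_water = V·((SG_curr − 1)/(SG_target − 1) − 1)
V_water = 26.2·((1.061 − 1)/(1.043 − 1) − 1)

10.9674 L


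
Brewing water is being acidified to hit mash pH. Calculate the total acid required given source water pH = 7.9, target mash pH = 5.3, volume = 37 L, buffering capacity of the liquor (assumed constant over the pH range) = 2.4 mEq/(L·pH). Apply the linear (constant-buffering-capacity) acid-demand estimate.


acid = buffering capacity · (pH_source − pH_target) · V
acid = 2.4 · (7.9 − 5.3) · 37

230.8800 mEq


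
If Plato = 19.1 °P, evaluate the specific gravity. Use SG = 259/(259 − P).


SG = 259/(259 − 19.1)

1.0796


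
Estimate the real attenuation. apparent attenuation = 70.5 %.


RA = AA · 0.8192
RA = 70.5 · 0.8192

57.7536 %


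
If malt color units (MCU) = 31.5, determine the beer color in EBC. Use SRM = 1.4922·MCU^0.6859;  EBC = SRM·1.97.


SRM = 1.4922·31.5^0.6859 = 15.9044
EBC = 15.9044·1.97

31.3317 EBC


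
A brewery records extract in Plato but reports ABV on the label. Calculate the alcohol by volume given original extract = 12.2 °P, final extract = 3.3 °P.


SG = 259/(259 − P);  ABV = (OG − FG)·131.25
OG = 259/(259 − 12.2) = 1.0494
FG = 259/(259 − 3.3) = 1.0129
ABV = (1.0494 − 1.0129)·131.25

4.7942 % ABV


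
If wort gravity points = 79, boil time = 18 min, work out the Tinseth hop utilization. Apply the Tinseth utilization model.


U = 1.65·0.000125^(GP/1000) · (1 − e^(−0.04·t))/4.15
bigness = 1.65·0.000125^(79/1000) = 0.8112
boil_factor = (1 − e^(−0.04·18))/4.15 = 0.1237
U = 0.8112 · 0.1237

0.1003


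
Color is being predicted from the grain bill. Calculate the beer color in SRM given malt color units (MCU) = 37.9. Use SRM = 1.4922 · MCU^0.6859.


SRM = 1.4922 · 37.9^0.6859

18.0558 SRM


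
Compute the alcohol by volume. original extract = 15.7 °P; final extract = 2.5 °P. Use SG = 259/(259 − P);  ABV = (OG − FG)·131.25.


OG = 259/(259 − 15.7) = 1.0645
FG = 259/(259 − 2.5) = 1.0097
ABV = (1.0645 − 1.0097)·131.25

7.1902 % ABV


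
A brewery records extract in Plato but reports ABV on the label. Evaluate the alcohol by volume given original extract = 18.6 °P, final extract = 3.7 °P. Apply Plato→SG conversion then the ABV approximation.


SG = 259/(259 − P);  ABV = (OG − FG)·131.25
OG = 259/(259 − 18.6) = 1.0774
FG = 259/(259 − 3.7) = 1.0145
ABV = (1.0774 − 1.0145)·131.25

8.2528 % ABV


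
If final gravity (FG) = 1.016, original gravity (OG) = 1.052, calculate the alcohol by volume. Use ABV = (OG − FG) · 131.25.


ABV = (1.052 − 1.016) · 131.25

4.7250 % ABV


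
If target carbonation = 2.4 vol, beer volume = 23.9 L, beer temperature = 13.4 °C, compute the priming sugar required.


residual = 14.695·(0.01821 + 0.09011·e^(−0.04·T));  sugar = (target − residual)·4.0·V
residual = 14.695·(0.01821 + 0.09011·e^(−0.04·13.4)) = 1.0423
sugar = (2.4 − 1.0423)·4.0·23.9

129.7919 g


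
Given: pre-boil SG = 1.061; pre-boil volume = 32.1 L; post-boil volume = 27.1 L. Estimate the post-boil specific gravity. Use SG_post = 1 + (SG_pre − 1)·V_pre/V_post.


pts_pre = (1.061 − 1)·1000 = 61.0000
pts_post = 61.0000·32.1/27.1 = 72.2546
SG_post = 1 + 72.2546/1000

1.0723


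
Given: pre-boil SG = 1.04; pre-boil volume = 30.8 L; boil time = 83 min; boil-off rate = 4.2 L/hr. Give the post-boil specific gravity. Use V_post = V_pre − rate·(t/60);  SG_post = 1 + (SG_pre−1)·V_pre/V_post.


V_post = 30.8 − 4.2·(83/60) = 24.9900
SG_post = 1 + (1.04 − 1)·30.8/24.9900

1.0493


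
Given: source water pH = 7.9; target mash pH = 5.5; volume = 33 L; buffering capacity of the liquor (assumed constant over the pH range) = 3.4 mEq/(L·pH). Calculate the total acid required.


acid = buffering capacity · (pH_source − pH_target) · V
acid = 3.4 · (7.9 − 5.5) · 33

269.2800 mEq


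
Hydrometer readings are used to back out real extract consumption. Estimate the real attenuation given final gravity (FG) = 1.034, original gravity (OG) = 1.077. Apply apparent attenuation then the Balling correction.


AA = (OG−FG)/(OG−1)·100;  RA = AA·0.8192
AA = (1.077 − 1.034)/(1.077 − 1)·100 = 55.8442
RA = 55.8442·0.8192

45.7475 %


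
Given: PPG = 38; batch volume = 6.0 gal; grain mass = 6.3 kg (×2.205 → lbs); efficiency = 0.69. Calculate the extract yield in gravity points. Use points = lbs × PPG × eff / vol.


lbs = 6.3 × 2.205 = 13.8915
points = 13.8915 × 38 × 0.69 / 6.0

60.7059 points


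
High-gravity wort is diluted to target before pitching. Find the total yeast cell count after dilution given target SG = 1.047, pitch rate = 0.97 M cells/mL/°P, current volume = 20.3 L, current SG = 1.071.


V_w = V·((SG_c−1)/(SG_t−1)−1);  °P = 259 − 259/SG_t;  cells = rate·(V+V_w)·°P
V_w = 20.3·((1.071−1)/(1.047−1)−1) = 10.3660
V_final = 20.3 + 10.3660 = 30.6660
°P = 259 − 259/1.047 = 11.6266
cells = 0.97·30.6660·11.6266

345.8432 billion cells


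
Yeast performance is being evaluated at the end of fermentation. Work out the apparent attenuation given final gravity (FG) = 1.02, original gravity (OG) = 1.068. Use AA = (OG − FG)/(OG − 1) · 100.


AA = (1.068 − 1.02)/(1.068 − 1) · 100

70.5882 %


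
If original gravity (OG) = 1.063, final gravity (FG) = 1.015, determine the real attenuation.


AA = (OG−FG)/(OG−1)·100;  RA = AA·0.8192
AA = (1.063 − 1.015)/(1.063 − 1)·100 = 76.1905
RA = 76.1905·0.8192

62.4152 %


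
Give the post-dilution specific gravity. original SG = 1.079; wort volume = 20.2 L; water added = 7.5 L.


SG_new = 1 + (SG_old − 1)·V_old/(V_old + V_water)
pts = (1.079 − 1)·1000·20.2/(20.2 + 7.5) = 57.6101
SG_new = 1 + 57.6101/1000

1.0576


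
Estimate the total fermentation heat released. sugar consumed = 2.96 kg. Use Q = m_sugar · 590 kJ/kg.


Q = 2.96 · 590

1746.4000 kJ


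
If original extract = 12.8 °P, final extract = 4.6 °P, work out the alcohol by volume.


SG = 259/(259 − P);  ABV = (OG − FG)·131.25
OG = 259/(259 − 12.8) = 1.0520
FG = 259/(259 − 4.6) = 1.0181
ABV = (1.0520 − 1.0181)·131.25

4.4505 % ABV


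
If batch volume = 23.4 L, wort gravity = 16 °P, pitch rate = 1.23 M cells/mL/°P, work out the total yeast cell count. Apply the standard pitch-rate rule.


cells (billions) = rate · V_L · °P
cells = 1.23 · 23.4 · 16

460.5120 billion cells


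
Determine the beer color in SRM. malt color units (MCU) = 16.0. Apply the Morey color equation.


SRM = 1.4922 · MCU^0.6859
SRM = 1.4922 · 16.0^0.6859

9.9939 SRM


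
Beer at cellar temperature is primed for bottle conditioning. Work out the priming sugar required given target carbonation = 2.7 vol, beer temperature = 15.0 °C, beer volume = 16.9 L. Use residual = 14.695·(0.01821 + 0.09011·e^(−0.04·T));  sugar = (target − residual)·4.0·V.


residual = 14.695·(0.01821 + 0.09011·e^(−0.04·15.0)) = 0.9943
sugar = (2.7 − 0.9943)·4.0·16.9

115.3044 g


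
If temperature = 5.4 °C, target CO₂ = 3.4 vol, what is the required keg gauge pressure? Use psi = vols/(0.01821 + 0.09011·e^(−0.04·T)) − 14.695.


psi = 3.4/(0.01821 + 0.09011·e^(−0.04·5.4)) − 14.695

22.7438 psi


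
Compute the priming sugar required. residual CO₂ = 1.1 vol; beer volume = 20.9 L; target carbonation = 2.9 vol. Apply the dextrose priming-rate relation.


sugar = (target − residual)·4.0·V
sugar = (2.9 − 1.1)·4.0·20.9

150.4800 g


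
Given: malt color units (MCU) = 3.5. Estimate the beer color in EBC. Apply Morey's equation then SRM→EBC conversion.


SRM = 1.4922·MCU^0.6859;  EBC = SRM·1.97
SRM = 1.4922·3.5^0.6859 = 3.5237
EBC = 3.5237·1.97

6.9418 EBC


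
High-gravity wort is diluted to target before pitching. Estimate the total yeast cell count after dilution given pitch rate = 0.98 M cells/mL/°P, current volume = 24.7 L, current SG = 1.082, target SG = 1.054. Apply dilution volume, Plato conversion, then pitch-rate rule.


V_w = V·((SG_c−1)/(SG_t−1)−1);  °P = 259 − 259/SG_t;  cells = rate·(V+V_w)·°P
V_w = 24.7·((1.082−1)/(1.054−1)−1) = 12.8074
V_final = 24.7 + 12.8074 = 37.5074
°P = 259 − 259/1.054 = 13.2694
cells = 0.98·37.5074·13.2694

487.7486 billion cells


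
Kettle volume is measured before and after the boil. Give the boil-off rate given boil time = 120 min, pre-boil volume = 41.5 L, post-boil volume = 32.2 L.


rate = (V_pre − V_post) / (t_min/60)
rate = (41.5 − 32.2) / (120/60)

4.6500 L/hr


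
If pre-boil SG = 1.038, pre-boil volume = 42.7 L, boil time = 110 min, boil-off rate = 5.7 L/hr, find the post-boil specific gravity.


V_post = V_pre − rate·(t/60);  SG_post = 1 + (SG_pre−1)·V_pre/V_post
V_post = 42.7 − 5.7·(110/60) = 32.2500
SG_post = 1 + (1.038 − 1)·42.7/32.2500

1.0503


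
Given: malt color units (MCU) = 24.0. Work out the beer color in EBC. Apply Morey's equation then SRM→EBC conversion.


SRM = 1.4922·MCU^0.6859;  EBC = SRM·1.97
SRM = 1.4922·24.0^0.6859 = 13.1982
EBC = 13.1982·1.97

26.0004 EBC


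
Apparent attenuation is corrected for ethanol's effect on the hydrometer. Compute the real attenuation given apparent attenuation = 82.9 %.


RA = AA · 0.8192
RA = 82.9 · 0.8192

67.9117 %


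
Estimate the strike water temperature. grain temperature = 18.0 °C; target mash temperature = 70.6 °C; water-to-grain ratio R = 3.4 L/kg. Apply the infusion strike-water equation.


T_strike = (0.41/R)·(T_mash − T_grain) + T_mash
T_strike = (0.41/3.4)·(70.6 − 18.0) + 70.6

76.9429 °C


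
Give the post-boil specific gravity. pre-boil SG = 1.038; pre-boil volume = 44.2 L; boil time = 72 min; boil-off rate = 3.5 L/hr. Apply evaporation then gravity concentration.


V_post = V_pre − rate·(t/60);  SG_post = 1 + (SG_pre−1)·V_pre/V_post
V_post = 44.2 − 3.5·(72/60) = 40.0000
SG_post = 1 + (1.038 − 1)·44.2/40.0000

1.0420


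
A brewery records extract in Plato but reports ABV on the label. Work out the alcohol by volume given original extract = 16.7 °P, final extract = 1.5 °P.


SG = 259/(259 − P);  ABV = (OG − FG)·131.25
OG = 259/(259 − 16.7) = 1.0689
FG = 259/(259 − 1.5) = 1.0058
ABV = (1.0689 − 1.0058)·131.25

8.2816 % ABV


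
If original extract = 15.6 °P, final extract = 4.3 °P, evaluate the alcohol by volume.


SG = 259/(259 − P);  ABV = (OG − FG)·131.25
OG = 259/(259 − 15.6) = 1.0641
FG = 259/(259 − 4.3) = 1.0169
ABV = (1.0641 − 1.0169)·131.25

6.1962 % ABV


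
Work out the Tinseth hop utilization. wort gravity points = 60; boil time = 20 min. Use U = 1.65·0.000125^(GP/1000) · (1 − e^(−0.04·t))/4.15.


bigness = 1.65·0.000125^(60/1000) = 0.9623
boil_factor = (1 − e^(−0.04·20))/4.15 = 0.1327
U = 0.9623 · 0.1327

0.1277


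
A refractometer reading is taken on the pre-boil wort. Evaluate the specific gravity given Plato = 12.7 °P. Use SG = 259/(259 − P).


SG = 259/(259 − 12.7)

1.0516


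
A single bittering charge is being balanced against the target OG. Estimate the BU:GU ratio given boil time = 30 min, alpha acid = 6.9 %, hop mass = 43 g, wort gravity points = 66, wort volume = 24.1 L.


U = 1.65·0.000125^(GP/1000)·(1−e^(−0.04t))/4.15;  IBU = (α/100)·m·U·1000/V;  BU:GU = IBU/GP
U = 1.65·0.000125^(66/1000)·(1−e^(−0.04·30))/4.15 = 0.1535
IBU = (6.9/100)·43·0.1535·1000/24.1 = 18.9012
BU:GU = 18.9012/66

0.2864


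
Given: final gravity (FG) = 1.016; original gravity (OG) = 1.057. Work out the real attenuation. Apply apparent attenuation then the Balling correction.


AA = (OG−FG)/(OG−1)·100;  RA = AA·0.8192
AA = (1.057 − 1.016)/(1.057 − 1)·100 = 71.9298
RA = 71.9298·0.8192

58.9249 %


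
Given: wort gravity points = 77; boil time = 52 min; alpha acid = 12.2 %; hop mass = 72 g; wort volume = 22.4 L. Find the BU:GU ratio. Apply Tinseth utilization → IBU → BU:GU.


U = 1.65·0.000125^(GP/1000)·(1−e^(−0.04t))/4.15;  IBU = (α/100)·m·U·1000/V;  BU:GU = IBU/GP
U = 1.65·0.000125^(77/1000)·(1−e^(−0.04·52))/4.15 = 0.1742
IBU = (12.2/100)·72·0.1742·1000/22.4 = 68.2944
BU:GU = 68.2944/77

0.8869


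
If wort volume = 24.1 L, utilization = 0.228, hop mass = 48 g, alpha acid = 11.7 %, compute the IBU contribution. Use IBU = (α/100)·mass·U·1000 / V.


IBU = (11.7/100)·48·0.228·1000 / 24.1

53.1306 IBU


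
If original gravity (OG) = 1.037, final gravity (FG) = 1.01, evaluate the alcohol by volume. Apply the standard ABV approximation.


ABV = (OG − FG) · 131.25
ABV = (1.037 − 1.01) · 131.25

3.5437 % ABV


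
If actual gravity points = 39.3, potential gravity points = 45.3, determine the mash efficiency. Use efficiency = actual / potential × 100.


efficiency = 39.3 / 45.3 × 100

86.7550 %


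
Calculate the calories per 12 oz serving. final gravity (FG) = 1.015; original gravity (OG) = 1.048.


ABW = (OG−FG)·131.25·0.79/FG;  °P = 259 − 259/SG (for OG→OE and FG→AE);  RE = 0.1808·OE + 0.8192·AE;  Cal = (6.9·ABW + 4·(RE−0.1))·FG·3.55
ABW = (1.048 − 1.015)·131.25·0.79/1.015 = 3.3711
OE = 259 − 259/1.048 = 11.8626 °P
AE = 259 − 259/1.015 = 3.8276 °P
RE = 0.1808·11.8626 + 0.8192·3.8276 = 5.2803 °P
Cal = (6.9·3.3711 + 4·(5.2803−0.1))·1.015·3.55

158.4781 kcal


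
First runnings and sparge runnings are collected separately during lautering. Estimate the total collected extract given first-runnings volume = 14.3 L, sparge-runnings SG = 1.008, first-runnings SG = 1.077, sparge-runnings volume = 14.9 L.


total = Σ (SG_i − 1)·1000·V_i
first = (1.077 − 1)·1000·14.3 = 1101.1000
sparge = (1.008 − 1)·1000·14.9 = 119.2000
total = 1101.1000 + 119.2000

1220.3000 gravity·L


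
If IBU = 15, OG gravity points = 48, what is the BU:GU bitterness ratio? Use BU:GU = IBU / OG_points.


BU:GU = 15 / 48

0.3125


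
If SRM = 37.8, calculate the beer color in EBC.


EBC = SRM · 1.97
EBC = 37.8 · 1.97

74.4660 EBC


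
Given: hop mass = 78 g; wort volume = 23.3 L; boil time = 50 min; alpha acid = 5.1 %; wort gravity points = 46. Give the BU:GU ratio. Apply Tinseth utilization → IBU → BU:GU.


U = 1.65·0.000125^(GP/1000)·(1−e^(−0.04t))/4.15;  IBU = (α/100)·m·U·1000/V;  BU:GU = IBU/GP
U = 1.65·0.000125^(46/1000)·(1−e^(−0.04·50))/4.15 = 0.2274
IBU = (5.1/100)·78·0.2274·1000/23.3 = 38.8195
BU:GU = 38.8195/46

0.8439


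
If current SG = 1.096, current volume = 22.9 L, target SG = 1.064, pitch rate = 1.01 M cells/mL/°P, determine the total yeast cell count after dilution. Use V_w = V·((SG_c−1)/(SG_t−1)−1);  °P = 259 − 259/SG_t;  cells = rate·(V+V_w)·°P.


V_w = 22.9·((1.096−1)/(1.064−1)−1) = 11.4500
V_final = 22.9 + 11.4500 = 34.3500
°P = 259 − 259/1.064 = 15.5789
cells = 1.01·34.3500·15.5789

540.4882 billion cells


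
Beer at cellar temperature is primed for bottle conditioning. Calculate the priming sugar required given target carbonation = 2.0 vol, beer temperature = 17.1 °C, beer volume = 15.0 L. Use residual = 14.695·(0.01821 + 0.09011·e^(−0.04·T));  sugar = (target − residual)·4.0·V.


residual = 14.695·(0.01821 + 0.09011·e^(−0.04·17.1)) = 0.9358
sugar = (2.0 − 0.9358)·4.0·15.0

63.8542 g


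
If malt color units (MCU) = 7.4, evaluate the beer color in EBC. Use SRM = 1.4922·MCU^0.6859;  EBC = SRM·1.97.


SRM = 1.4922·7.4^0.6859 = 5.8889
EBC = 5.8889·1.97

11.6011 EBC


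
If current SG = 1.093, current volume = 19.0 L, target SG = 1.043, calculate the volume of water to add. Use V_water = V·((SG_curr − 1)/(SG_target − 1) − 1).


V_water = 19.0·((1.093 − 1)/(1.043 − 1) − 1)

22.0930 L


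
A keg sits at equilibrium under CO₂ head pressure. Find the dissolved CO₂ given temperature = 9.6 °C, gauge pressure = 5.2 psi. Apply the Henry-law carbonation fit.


vols = (P + 14.695)·(0.01821 + 0.09011·e^(−0.04·T))
vols = (5.2 + 14.695)·(0.01821 + 0.09011·e^(−0.04·9.6))

1.5834 volumes


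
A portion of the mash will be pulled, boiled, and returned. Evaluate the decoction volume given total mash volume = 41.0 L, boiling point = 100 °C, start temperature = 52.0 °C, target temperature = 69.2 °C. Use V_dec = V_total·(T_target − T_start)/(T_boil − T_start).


V_dec = 41.0·(69.2 − 52.0)/(100 − 52.0)

14.6917 L


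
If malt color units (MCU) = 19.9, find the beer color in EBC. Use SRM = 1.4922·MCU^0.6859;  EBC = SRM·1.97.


SRM = 1.4922·19.9^0.6859 = 11.6067
EBC = 11.6067·1.97

22.8653 EBC


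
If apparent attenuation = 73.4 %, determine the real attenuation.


RA = AA · 0.8192
RA = 73.4 · 0.8192

60.1293 %


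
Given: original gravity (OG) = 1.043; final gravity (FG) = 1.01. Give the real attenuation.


AA = (OG−FG)/(OG−1)·100;  RA = AA·0.8192
AA = (1.043 − 1.01)/(1.043 − 1)·100 = 76.7442
RA = 76.7442·0.8192

62.8688 %


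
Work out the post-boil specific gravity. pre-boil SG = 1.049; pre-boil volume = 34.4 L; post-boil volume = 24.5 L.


SG_post = 1 + (SG_pre − 1)·V_pre/V_post
pts_pre = (1.049 − 1)·1000 = 49.0000
pts_post = 49.0000·34.4/24.5 = 68.8000
SG_post = 1 + 68.8000/1000

1.0688


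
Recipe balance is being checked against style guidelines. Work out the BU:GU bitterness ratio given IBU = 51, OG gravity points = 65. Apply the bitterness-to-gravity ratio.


BU:GU = IBU / OG_points
BU:GU = 51 / 65

0.7846


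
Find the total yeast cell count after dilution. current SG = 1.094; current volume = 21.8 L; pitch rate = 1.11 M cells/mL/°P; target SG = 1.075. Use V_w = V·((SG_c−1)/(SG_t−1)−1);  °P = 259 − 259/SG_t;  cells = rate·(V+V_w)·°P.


V_w = 21.8·((1.094−1)/(1.075−1)−1) = 5.5227
V_final = 21.8 + 5.5227 = 27.3227
°P = 259 − 259/1.075 = 18.0698
cells = 1.11·27.3227·18.0698

548.0228 billion cells


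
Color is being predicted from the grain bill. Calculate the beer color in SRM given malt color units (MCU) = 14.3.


SRM = 1.4922 · MCU^0.6859
SRM = 1.4922 · 14.3^0.6859

9.2528 SRM


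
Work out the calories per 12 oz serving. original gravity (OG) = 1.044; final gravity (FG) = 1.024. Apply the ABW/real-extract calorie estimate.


ABW = (OG−FG)·131.25·0.79/FG;  °P = 259 − 259/SG (for OG→OE and FG→AE);  RE = 0.1808·OE + 0.8192·AE;  Cal = (6.9·ABW + 4·(RE−0.1))·FG·3.55
ABW = (1.044 − 1.024)·131.25·0.79/1.024 = 2.0251
OE = 259 − 259/1.044 = 10.9157 °P
AE = 259 − 259/1.024 = 6.0703 °P
RE = 0.1808·10.9157 + 0.8192·6.0703 = 6.9464 °P
Cal = (6.9·2.0251 + 4·(6.9464−0.1))·1.024·3.55

150.3481 kcal


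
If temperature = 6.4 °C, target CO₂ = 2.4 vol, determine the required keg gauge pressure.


psi = vols/(0.01821 + 0.09011·e^(−0.04·T)) − 14.695
psi = 2.4/(0.01821 + 0.09011·e^(−0.04·6.4)) − 14.695

12.5877 psi


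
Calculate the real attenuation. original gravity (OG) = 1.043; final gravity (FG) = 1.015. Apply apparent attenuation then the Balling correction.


AA = (OG−FG)/(OG−1)·100;  RA = AA·0.8192
AA = (1.043 − 1.015)/(1.043 − 1)·100 = 65.1163
RA = 65.1163·0.8192

53.3433 %


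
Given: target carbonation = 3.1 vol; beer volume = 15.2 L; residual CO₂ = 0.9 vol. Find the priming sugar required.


sugar = (target − residual)·4.0·V
sugar = (3.1 − 0.9)·4.0·15.2

133.7600 g


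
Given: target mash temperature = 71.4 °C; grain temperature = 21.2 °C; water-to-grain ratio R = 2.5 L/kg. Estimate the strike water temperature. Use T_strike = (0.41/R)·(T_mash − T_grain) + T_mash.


T_strike = (0.41/2.5)·(71.4 − 21.2) + 71.4

79.6328 °C


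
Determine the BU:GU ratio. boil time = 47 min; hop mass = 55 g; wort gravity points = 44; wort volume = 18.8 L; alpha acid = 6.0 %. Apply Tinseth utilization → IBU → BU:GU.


U = 1.65·0.000125^(GP/1000)·(1−e^(−0.04t))/4.15;  IBU = (α/100)·m·U·1000/V;  BU:GU = IBU/GP
U = 1.65·0.000125^(44/1000)·(1−e^(−0.04·47))/4.15 = 0.2269
IBU = (6.0/100)·55·0.2269·1000/18.8 = 39.8244
BU:GU = 39.8244/44

0.9051


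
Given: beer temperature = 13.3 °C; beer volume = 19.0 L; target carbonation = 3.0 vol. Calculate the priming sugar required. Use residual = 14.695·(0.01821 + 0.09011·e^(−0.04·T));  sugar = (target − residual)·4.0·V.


residual = 14.695·(0.01821 + 0.09011·e^(−0.04·13.3)) = 1.0454
sugar = (3.0 − 1.0454)·4.0·19.0

148.5458 g


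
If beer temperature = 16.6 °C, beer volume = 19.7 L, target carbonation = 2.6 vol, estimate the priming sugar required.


residual = 14.695·(0.01821 + 0.09011·e^(−0.04·T));  sugar = (target − residual)·4.0·V
residual = 14.695·(0.01821 + 0.09011·e^(−0.04·16.6)) = 0.9493
sugar = (2.6 − 0.9493)·4.0·19.7

130.0782 g


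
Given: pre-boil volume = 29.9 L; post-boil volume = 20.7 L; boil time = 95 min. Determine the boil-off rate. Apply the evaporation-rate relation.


rate = (V_pre − V_post) / (t_min/60)
rate = (29.9 − 20.7) / (95/60)

5.8105 L/hr


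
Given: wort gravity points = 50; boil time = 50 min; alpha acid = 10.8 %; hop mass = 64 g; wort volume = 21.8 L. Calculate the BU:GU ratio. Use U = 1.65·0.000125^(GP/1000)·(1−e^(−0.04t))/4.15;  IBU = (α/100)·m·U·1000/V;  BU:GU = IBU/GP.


U = 1.65·0.000125^(50/1000)·(1−e^(−0.04·50))/4.15 = 0.2193
IBU = (10.8/100)·64·0.2193·1000/21.8 = 69.5467
BU:GU = 69.5467/50

1.3909


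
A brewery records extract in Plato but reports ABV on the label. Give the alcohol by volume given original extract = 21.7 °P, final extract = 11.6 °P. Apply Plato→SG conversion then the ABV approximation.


SG = 259/(259 − P);  ABV = (OG − FG)·131.25
OG = 259/(259 − 21.7) = 1.0914
FG = 259/(259 − 11.6) = 1.0469
ABV = (1.0914 − 1.0469)·131.25

5.8482 % ABV


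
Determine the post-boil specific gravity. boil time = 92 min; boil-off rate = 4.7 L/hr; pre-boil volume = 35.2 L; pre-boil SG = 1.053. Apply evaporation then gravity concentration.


V_post = V_pre − rate·(t/60);  SG_post = 1 + (SG_pre−1)·V_pre/V_post
V_post = 35.2 − 4.7·(92/60) = 27.9933
SG_post = 1 + (1.053 − 1)·35.2/27.9933

1.0666


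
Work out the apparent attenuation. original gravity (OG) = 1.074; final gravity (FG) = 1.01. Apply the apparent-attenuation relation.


AA = (OG − FG)/(OG − 1) · 100
AA = (1.074 − 1.01)/(1.074 − 1) · 100

86.4865 %


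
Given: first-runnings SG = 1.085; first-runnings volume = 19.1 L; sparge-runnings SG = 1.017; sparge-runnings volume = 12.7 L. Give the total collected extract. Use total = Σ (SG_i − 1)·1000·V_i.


first = (1.085 − 1)·1000·19.1 = 1623.5000
sparge = (1.017 − 1)·1000·12.7 = 215.9000
total = 1623.5000 + 215.9000

1839.4000 gravity·L


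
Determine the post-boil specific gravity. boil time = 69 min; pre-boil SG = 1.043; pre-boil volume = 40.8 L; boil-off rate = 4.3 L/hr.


V_post = V_pre − rate·(t/60);  SG_post = 1 + (SG_pre−1)·V_pre/V_post
V_post = 40.8 − 4.3·(69/60) = 35.8550
SG_post = 1 + (1.043 − 1)·40.8/35.8550

1.0489


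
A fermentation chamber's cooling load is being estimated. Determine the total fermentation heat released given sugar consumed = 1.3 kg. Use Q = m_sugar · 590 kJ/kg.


Q = 1.3 · 590

767.0000 kJ


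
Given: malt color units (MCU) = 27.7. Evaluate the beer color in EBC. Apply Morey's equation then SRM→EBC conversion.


SRM = 1.4922·MCU^0.6859;  EBC = SRM·1.97
SRM = 1.4922·27.7^0.6859 = 14.5621
EBC = 14.5621·1.97

28.6873 EBC


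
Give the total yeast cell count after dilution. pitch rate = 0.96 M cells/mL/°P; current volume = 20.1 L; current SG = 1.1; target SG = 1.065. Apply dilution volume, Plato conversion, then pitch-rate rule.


V_w = V·((SG_c−1)/(SG_t−1)−1);  °P = 259 − 259/SG_t;  cells = rate·(V+V_w)·°P
V_w = 20.1·((1.1−1)/(1.065−1)−1) = 10.8231
V_final = 20.1 + 10.8231 = 30.9231
°P = 259 − 259/1.065 = 15.8075
cells = 0.96·30.9231·15.8075

469.2642 billion cells


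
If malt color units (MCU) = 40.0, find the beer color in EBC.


SRM = 1.4922·MCU^0.6859;  EBC = SRM·1.97
SRM = 1.4922·40.0^0.6859 = 18.7361
EBC = 18.7361·1.97

36.9102 EBC


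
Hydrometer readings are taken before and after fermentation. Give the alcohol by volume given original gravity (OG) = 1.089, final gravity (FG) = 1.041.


ABV = (OG − FG) · 131.25
ABV = (1.089 − 1.041) · 131.25

6.3000 % ABV


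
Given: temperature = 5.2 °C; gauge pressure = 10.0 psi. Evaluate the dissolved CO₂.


vols = (P + 14.695)·(0.01821 + 0.09011·e^(−0.04·T))
vols = (10.0 + 14.695)·(0.01821 + 0.09011·e^(−0.04·5.2))

2.2571 volumes


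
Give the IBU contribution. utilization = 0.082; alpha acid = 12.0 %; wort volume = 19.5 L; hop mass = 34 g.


IBU = (α/100)·mass·U·1000 / V
IBU = (12.0/100)·34·0.082·1000 / 19.5

17.1569 IBU


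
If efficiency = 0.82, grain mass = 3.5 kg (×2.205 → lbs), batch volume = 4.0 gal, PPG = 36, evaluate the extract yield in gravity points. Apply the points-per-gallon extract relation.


points = lbs × PPG × eff / vol
lbs = 3.5 × 2.205 = 7.7175
points = 7.7175 × 36 × 0.82 / 4.0

56.9551 points


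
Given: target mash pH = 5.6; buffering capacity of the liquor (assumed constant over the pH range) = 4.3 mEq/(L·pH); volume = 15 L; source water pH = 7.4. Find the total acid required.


acid = buffering capacity · (pH_source − pH_target) · V
acid = 4.3 · (7.4 − 5.6) · 15

116.1000 mEq


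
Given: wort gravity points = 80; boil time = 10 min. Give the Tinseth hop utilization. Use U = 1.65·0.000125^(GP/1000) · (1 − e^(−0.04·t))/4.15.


bigness = 1.65·0.000125^(80/1000) = 0.8040
boil_factor = (1 − e^(−0.04·10))/4.15 = 0.0794
U = 0.8040 · 0.0794

0.0639


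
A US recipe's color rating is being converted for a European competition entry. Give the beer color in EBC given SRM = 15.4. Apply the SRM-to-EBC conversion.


EBC = SRM · 1.97
EBC = 15.4 · 1.97

30.3380 EBC


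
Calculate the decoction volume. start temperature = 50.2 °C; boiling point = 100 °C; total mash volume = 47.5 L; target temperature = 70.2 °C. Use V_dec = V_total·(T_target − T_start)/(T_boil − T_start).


V_dec = 47.5·(70.2 − 50.2)/(100 − 50.2)

19.0763 L


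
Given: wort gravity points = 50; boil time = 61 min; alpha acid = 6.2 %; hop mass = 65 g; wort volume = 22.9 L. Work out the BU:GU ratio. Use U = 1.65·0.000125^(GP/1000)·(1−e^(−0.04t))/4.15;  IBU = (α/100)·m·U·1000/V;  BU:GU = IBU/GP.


U = 1.65·0.000125^(50/1000)·(1−e^(−0.04·61))/4.15 = 0.2316
IBU = (6.2/100)·65·0.2316·1000/22.9 = 40.7516
BU:GU = 40.7516/50

0.8150


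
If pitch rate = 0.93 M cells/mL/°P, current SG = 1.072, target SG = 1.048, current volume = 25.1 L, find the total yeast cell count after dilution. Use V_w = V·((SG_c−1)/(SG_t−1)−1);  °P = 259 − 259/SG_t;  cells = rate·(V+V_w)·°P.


V_w = 25.1·((1.072−1)/(1.048−1)−1) = 12.5500
V_final = 25.1 + 12.5500 = 37.6500
°P = 259 − 259/1.048 = 11.8626
cells = 0.93·37.6500·11.8626

415.3628 billion cells


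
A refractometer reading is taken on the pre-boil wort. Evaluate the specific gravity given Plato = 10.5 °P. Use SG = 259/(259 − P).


SG = 259/(259 − 10.5)

1.0423


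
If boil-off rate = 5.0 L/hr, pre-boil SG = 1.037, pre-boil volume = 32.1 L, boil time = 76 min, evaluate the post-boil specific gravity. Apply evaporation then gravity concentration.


V_post = V_pre − rate·(t/60);  SG_post = 1 + (SG_pre−1)·V_pre/V_post
V_post = 32.1 − 5.0·(76/60) = 25.7667
SG_post = 1 + (1.037 − 1)·32.1/25.7667

1.0461


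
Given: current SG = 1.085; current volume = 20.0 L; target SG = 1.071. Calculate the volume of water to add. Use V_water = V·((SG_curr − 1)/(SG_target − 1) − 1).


V_water = 20.0·((1.085 − 1)/(1.071 − 1) − 1)

3.9437 L


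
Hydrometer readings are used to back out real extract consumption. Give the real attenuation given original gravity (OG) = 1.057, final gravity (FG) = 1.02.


AA = (OG−FG)/(OG−1)·100;  RA = AA·0.8192
AA = (1.057 − 1.02)/(1.057 − 1)·100 = 64.9123
RA = 64.9123·0.8192

53.1761 %


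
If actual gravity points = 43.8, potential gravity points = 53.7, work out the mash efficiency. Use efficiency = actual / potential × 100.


efficiency = 43.8 / 53.7 × 100

81.5642 %


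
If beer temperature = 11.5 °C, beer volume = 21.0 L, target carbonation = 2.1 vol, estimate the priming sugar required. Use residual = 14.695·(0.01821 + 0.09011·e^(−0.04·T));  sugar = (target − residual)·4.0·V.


residual = 14.695·(0.01821 + 0.09011·e^(−0.04·11.5)) = 1.1035
sugar = (2.1 − 1.1035)·4.0·21.0

83.7043 g


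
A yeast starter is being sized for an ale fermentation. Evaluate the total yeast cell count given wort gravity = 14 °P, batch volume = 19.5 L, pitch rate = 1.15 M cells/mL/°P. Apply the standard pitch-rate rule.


cells (billions) = rate · V_L · °P
cells = 1.15 · 19.5 · 14

313.9500 billion cells


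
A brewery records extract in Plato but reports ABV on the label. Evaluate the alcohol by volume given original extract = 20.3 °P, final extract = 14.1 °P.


SG = 259/(259 − P);  ABV = (OG − FG)·131.25
OG = 259/(259 − 20.3) = 1.0850
FG = 259/(259 − 14.1) = 1.0576
ABV = (1.0850 − 1.0576)·131.25

3.6054 % ABV


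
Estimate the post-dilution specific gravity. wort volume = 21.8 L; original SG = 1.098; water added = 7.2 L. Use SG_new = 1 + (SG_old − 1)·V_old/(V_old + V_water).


pts = (1.098 − 1)·1000·21.8/(21.8 + 7.2) = 73.6690
SG_new = 1 + 73.6690/1000

1.0737


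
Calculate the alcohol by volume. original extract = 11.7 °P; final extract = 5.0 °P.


SG = 259/(259 − P);  ABV = (OG − FG)·131.25
OG = 259/(259 − 11.7) = 1.0473
FG = 259/(259 − 5.0) = 1.0197
ABV = (1.0473 − 1.0197)·131.25

3.6259 % ABV


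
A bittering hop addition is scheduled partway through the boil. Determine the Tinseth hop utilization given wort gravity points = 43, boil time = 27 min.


U = 1.65·0.000125^(GP/1000) · (1 − e^(−0.04·t))/4.15
bigness = 1.65·0.000125^(43/1000) = 1.1211
boil_factor = (1 − e^(−0.04·27))/4.15 = 0.1591
U = 1.1211 · 0.1591

0.1784


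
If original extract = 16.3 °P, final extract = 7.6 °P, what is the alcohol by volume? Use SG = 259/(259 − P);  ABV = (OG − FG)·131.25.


OG = 259/(259 − 16.3) = 1.0672
FG = 259/(259 − 7.6) = 1.0302
ABV = (1.0672 − 1.0302)·131.25

4.8471 % ABV


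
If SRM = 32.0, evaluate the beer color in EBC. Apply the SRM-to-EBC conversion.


EBC = SRM · 1.97
EBC = 32.0 · 1.97

63.0400 EBC


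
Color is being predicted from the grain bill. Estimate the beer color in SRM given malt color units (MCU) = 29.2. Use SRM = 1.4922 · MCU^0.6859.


SRM = 1.4922 · 29.2^0.6859

15.0985 SRM


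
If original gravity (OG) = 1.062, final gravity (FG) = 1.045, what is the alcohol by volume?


ABV = (OG − FG) · 131.25
ABV = (1.062 − 1.045) · 131.25

2.2313 % ABV


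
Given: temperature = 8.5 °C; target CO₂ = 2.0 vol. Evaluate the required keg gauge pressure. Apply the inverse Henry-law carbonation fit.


psi = vols/(0.01821 + 0.09011·e^(−0.04·T)) − 14.695
psi = 2.0/(0.01821 + 0.09011·e^(−0.04·8.5)) − 14.695

9.5923 psi


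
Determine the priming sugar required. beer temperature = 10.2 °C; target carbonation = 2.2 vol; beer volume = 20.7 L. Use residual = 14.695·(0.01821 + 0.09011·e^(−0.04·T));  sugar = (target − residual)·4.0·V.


residual = 14.695·(0.01821 + 0.09011·e^(−0.04·10.2)) = 1.1481
sugar = (2.2 − 1.1481)·4.0·20.7

87.0941 g


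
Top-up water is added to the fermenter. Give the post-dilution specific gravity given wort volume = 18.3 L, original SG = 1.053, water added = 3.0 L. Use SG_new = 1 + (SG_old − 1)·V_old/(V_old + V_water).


pts = (1.053 − 1)·1000·18.3/(18.3 + 3.0) = 45.5352
SG_new = 1 + 45.5352/1000

1.0455


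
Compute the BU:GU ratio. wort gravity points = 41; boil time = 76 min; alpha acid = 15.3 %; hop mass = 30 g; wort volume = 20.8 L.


U = 1.65·0.000125^(GP/1000)·(1−e^(−0.04t))/4.15;  IBU = (α/100)·m·U·1000/V;  BU:GU = IBU/GP
U = 1.65·0.000125^(41/1000)·(1−e^(−0.04·76))/4.15 = 0.2619
IBU = (15.3/100)·30·0.2619·1000/20.8 = 57.7924
BU:GU = 57.7924/41

1.4096


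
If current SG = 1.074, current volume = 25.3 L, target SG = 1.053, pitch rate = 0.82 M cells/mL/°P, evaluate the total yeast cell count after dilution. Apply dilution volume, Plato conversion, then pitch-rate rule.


V_w = V·((SG_c−1)/(SG_t−1)−1);  °P = 259 − 259/SG_t;  cells = rate·(V+V_w)·°P
V_w = 25.3·((1.074−1)/(1.053−1)−1) = 10.0245
V_final = 25.3 + 10.0245 = 35.3245
°P = 259 − 259/1.053 = 13.0361
cells = 0.82·35.3245·13.0361

377.6048 billion cells


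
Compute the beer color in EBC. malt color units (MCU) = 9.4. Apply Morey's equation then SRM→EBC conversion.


SRM = 1.4922·MCU^0.6859;  EBC = SRM·1.97
SRM = 1.4922·9.4^0.6859 = 6.9390
EBC = 6.9390·1.97

13.6698 EBC


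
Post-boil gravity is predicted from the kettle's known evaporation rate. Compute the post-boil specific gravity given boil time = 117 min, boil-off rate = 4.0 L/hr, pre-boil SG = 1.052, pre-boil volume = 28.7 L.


V_post = V_pre − rate·(t/60);  SG_post = 1 + (SG_pre−1)·V_pre/V_post
V_post = 28.7 − 4.0·(117/60) = 20.9000
SG_post = 1 + (1.052 − 1)·28.7/20.9000

1.0714


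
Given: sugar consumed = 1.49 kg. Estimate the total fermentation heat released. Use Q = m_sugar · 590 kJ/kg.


Q = 1.49 · 590

879.1000 kJ


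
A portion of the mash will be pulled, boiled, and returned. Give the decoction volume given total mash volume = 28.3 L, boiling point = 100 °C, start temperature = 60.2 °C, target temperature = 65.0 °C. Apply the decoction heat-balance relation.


V_dec = V_total·(T_target − T_start)/(T_boil − T_start)
V_dec = 28.3·(65.0 − 60.2)/(100 − 60.2)

3.4131 L


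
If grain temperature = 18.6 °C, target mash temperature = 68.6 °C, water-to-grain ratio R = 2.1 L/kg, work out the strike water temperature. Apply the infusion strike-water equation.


T_strike = (0.41/R)·(T_mash − T_grain) + T_mash
T_strike = (0.41/2.1)·(68.6 − 18.6) + 68.6

78.3619 °C


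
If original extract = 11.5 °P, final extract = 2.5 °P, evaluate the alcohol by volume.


SG = 259/(259 − P);  ABV = (OG − FG)·131.25
OG = 259/(259 − 11.5) = 1.0465
FG = 259/(259 − 2.5) = 1.0097
ABV = (1.0465 − 1.0097)·131.25

4.8192 % ABV


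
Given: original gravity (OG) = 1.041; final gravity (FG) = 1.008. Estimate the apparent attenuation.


AA = (OG − FG)/(OG − 1) · 100
AA = (1.041 − 1.008)/(1.041 − 1) · 100

80.4878 %


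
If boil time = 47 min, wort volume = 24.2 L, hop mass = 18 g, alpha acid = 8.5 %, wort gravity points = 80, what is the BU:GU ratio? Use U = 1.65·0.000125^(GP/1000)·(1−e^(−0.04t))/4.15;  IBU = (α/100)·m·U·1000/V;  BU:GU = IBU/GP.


U = 1.65·0.000125^(80/1000)·(1−e^(−0.04·47))/4.15 = 0.1642
IBU = (8.5/100)·18·0.1642·1000/24.2 = 10.3791
BU:GU = 10.3791/80

0.1297


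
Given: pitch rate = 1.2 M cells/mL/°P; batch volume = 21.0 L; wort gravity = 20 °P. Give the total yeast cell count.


cells (billions) = rate · V_L · °P
cells = 1.2 · 21.0 · 20

504.0000 billion cells


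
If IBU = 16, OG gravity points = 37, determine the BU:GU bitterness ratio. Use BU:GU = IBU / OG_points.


BU:GU = 16 / 37

0.4324


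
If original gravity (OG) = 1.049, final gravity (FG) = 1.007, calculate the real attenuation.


AA = (OG−FG)/(OG−1)·100;  RA = AA·0.8192
AA = (1.049 − 1.007)/(1.049 − 1)·100 = 85.7143
RA = 85.7143·0.8192

70.2171 %


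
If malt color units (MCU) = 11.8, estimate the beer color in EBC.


SRM = 1.4922·MCU^0.6859;  EBC = SRM·1.97
SRM = 1.4922·11.8^0.6859 = 8.1102
EBC = 8.1102·1.97

15.9771 EBC


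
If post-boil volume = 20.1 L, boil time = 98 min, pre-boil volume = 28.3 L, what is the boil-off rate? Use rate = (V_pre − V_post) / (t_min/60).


rate = (28.3 − 20.1) / (98/60)

5.0204 L/hr


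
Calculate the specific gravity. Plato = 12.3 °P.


SG = 259/(259 − P)
SG = 259/(259 − 12.3)

1.0499


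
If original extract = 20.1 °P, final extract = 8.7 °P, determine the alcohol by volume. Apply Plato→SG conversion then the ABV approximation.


SG = 259/(259 − P);  ABV = (OG − FG)·131.25
OG = 259/(259 − 20.1) = 1.0841
FG = 259/(259 − 8.7) = 1.0348
ABV = (1.0841 − 1.0348)·131.25

6.4808 % ABV


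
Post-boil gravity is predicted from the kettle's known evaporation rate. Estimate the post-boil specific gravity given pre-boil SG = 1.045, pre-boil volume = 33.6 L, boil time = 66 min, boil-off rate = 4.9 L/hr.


V_post = V_pre − rate·(t/60);  SG_post = 1 + (SG_pre−1)·V_pre/V_post
V_post = 33.6 − 4.9·(66/60) = 28.2100
SG_post = 1 + (1.045 − 1)·33.6/28.2100

1.0536


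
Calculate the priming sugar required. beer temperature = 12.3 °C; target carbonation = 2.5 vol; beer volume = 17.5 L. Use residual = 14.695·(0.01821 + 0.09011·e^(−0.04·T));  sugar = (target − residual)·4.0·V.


residual = 14.695·(0.01821 + 0.09011·e^(−0.04·12.3)) = 1.0772
sugar = (2.5 − 1.0772)·4.0·17.5

99.5964 g


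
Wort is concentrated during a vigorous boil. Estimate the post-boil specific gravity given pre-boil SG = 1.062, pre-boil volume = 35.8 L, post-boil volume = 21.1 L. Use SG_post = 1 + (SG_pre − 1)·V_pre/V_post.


pts_pre = (1.062 − 1)·1000 = 62.0000
pts_post = 62.0000·35.8/21.1 = 105.1943
SG_post = 1 + 105.1943/1000

1.1052


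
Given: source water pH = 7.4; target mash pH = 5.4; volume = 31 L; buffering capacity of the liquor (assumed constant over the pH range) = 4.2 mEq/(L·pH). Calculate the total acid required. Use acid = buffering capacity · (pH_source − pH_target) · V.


acid = 4.2 · (7.4 − 5.4) · 31

260.4000 mEq


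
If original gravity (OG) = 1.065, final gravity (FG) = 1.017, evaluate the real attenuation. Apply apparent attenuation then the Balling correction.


AA = (OG−FG)/(OG−1)·100;  RA = AA·0.8192
AA = (1.065 − 1.017)/(1.065 − 1)·100 = 73.8462
RA = 73.8462·0.8192

60.4948 %


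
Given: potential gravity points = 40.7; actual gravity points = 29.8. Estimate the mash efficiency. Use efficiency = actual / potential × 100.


efficiency = 29.8 / 40.7 × 100

73.2187 %


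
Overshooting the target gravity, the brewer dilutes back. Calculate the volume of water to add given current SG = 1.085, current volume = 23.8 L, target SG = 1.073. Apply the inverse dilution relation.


V_water = V·((SG_curr − 1)/(SG_target − 1) − 1)
V_water = 23.8·((1.085 − 1)/(1.073 − 1) − 1)

3.9123 L


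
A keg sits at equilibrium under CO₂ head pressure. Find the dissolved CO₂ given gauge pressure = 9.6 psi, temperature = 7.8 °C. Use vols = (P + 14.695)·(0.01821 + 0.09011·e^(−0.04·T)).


vols = (9.6 + 14.695)·(0.01821 + 0.09011·e^(−0.04·7.8))

2.0449 volumes
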